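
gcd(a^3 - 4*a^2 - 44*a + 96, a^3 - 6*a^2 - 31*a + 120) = a - 8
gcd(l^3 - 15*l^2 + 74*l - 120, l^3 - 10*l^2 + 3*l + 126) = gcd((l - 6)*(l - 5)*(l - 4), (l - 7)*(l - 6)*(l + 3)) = l - 6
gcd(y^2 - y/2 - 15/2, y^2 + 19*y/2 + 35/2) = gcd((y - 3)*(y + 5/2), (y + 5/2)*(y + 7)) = y + 5/2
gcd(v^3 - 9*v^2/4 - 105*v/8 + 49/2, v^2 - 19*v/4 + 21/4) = v - 7/4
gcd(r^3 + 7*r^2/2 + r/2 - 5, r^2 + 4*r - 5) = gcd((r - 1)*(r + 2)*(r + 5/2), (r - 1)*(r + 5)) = r - 1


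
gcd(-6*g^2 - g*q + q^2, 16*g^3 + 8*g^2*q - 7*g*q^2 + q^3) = 1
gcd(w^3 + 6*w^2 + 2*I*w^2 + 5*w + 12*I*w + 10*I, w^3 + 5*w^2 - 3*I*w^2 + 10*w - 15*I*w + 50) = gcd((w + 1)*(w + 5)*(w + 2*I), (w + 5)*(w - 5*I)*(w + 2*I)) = w^2 + w*(5 + 2*I) + 10*I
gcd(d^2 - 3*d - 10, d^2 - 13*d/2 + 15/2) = d - 5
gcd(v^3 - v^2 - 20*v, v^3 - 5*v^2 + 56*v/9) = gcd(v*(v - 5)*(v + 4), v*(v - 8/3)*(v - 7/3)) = v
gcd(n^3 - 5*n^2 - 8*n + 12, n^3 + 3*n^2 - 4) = n^2 + n - 2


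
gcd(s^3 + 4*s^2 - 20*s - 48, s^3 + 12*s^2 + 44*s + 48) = s^2 + 8*s + 12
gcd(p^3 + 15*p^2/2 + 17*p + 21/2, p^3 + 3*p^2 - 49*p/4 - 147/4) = p^2 + 13*p/2 + 21/2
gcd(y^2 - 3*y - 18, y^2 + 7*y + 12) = y + 3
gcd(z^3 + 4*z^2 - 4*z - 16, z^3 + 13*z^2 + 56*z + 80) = z + 4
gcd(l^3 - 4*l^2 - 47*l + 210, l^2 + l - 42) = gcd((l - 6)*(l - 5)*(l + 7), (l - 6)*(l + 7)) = l^2 + l - 42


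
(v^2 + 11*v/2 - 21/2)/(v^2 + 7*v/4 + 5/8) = 4*(2*v^2 + 11*v - 21)/(8*v^2 + 14*v + 5)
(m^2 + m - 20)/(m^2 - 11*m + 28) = (m + 5)/(m - 7)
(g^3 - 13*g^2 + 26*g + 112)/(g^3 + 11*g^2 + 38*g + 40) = (g^2 - 15*g + 56)/(g^2 + 9*g + 20)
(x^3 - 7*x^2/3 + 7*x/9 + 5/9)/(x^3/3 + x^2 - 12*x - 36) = (9*x^3 - 21*x^2 + 7*x + 5)/(3*(x^3 + 3*x^2 - 36*x - 108))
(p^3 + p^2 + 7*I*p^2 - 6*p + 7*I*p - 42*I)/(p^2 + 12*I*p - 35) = (p^2 + p - 6)/(p + 5*I)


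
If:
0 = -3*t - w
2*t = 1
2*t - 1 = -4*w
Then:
No Solution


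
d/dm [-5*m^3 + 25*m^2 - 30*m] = -15*m^2 + 50*m - 30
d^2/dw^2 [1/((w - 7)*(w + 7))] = 2*(3*w^2 + 49)/(w^6 - 147*w^4 + 7203*w^2 - 117649)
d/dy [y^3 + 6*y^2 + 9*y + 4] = 3*y^2 + 12*y + 9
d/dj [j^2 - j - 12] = 2*j - 1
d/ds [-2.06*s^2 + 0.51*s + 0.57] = 0.51 - 4.12*s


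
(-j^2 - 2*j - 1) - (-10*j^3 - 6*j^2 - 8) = 10*j^3 + 5*j^2 - 2*j + 7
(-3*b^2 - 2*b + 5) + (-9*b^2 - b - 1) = -12*b^2 - 3*b + 4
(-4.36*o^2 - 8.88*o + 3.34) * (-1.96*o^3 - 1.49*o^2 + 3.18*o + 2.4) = 8.5456*o^5 + 23.9012*o^4 - 7.18*o^3 - 43.679*o^2 - 10.6908*o + 8.016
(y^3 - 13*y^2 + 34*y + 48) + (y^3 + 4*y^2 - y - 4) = 2*y^3 - 9*y^2 + 33*y + 44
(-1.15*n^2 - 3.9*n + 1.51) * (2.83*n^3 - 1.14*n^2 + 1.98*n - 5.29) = -3.2545*n^5 - 9.726*n^4 + 6.4423*n^3 - 3.3599*n^2 + 23.6208*n - 7.9879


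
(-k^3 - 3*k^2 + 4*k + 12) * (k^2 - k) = -k^5 - 2*k^4 + 7*k^3 + 8*k^2 - 12*k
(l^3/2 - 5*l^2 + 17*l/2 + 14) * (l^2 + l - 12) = l^5/2 - 9*l^4/2 - 5*l^3/2 + 165*l^2/2 - 88*l - 168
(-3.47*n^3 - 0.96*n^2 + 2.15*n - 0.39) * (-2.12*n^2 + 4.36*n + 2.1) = 7.3564*n^5 - 13.094*n^4 - 16.0306*n^3 + 8.1848*n^2 + 2.8146*n - 0.819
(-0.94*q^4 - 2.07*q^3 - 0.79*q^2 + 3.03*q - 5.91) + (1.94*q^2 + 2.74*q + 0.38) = -0.94*q^4 - 2.07*q^3 + 1.15*q^2 + 5.77*q - 5.53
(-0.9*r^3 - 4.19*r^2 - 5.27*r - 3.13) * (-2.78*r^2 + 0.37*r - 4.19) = 2.502*r^5 + 11.3152*r^4 + 16.8713*r^3 + 24.3076*r^2 + 20.9232*r + 13.1147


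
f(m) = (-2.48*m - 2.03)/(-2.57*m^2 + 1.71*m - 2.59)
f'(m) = (-2.48*m - 2.03)*(5.14*m - 1.71)/(-2.57*m^2 + 1.71*m - 2.59)^2 - 2.48/(-2.57*m^2 + 1.71*m - 2.59)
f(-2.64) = -0.18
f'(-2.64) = -0.01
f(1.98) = 0.75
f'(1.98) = -0.42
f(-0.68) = 0.07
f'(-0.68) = 0.58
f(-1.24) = -0.12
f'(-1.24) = 0.17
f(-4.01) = -0.16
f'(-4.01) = -0.02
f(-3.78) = -0.16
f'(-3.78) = -0.02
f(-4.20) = -0.15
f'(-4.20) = -0.02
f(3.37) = 0.40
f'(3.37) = -0.14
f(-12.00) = -0.07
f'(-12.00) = -0.01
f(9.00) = 0.12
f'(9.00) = -0.02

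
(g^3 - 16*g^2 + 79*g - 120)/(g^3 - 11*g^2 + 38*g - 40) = (g^2 - 11*g + 24)/(g^2 - 6*g + 8)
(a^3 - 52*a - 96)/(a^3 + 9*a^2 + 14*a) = (a^2 - 2*a - 48)/(a*(a + 7))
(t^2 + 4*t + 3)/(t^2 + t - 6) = (t + 1)/(t - 2)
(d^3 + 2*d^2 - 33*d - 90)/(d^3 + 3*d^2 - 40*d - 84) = (d^2 + 8*d + 15)/(d^2 + 9*d + 14)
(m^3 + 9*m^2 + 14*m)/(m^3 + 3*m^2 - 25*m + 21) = m*(m + 2)/(m^2 - 4*m + 3)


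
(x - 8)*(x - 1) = x^2 - 9*x + 8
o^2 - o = o*(o - 1)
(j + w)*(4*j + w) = 4*j^2 + 5*j*w + w^2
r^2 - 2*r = r*(r - 2)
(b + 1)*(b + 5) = b^2 + 6*b + 5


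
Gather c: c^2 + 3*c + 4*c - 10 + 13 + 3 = c^2 + 7*c + 6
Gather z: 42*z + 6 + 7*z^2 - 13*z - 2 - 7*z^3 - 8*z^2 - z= -7*z^3 - z^2 + 28*z + 4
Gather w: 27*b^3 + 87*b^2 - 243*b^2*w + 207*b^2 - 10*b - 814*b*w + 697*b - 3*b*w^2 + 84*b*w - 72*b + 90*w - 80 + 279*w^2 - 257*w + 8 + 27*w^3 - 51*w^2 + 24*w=27*b^3 + 294*b^2 + 615*b + 27*w^3 + w^2*(228 - 3*b) + w*(-243*b^2 - 730*b - 143) - 72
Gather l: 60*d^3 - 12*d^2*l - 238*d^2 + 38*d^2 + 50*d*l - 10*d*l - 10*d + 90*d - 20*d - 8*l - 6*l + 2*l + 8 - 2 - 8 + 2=60*d^3 - 200*d^2 + 60*d + l*(-12*d^2 + 40*d - 12)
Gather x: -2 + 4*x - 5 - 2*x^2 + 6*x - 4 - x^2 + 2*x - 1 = -3*x^2 + 12*x - 12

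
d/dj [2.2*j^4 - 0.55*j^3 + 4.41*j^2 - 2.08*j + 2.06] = 8.8*j^3 - 1.65*j^2 + 8.82*j - 2.08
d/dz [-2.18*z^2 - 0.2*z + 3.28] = -4.36*z - 0.2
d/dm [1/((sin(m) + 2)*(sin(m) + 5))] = -(2*sin(m) + 7)*cos(m)/((sin(m) + 2)^2*(sin(m) + 5)^2)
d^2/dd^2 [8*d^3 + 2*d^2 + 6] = 48*d + 4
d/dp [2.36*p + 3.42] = 2.36000000000000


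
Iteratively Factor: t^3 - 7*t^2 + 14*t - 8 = (t - 4)*(t^2 - 3*t + 2) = (t - 4)*(t - 1)*(t - 2)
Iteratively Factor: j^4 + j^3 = (j + 1)*(j^3) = j*(j + 1)*(j^2) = j^2*(j + 1)*(j)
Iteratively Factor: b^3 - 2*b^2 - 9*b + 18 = (b + 3)*(b^2 - 5*b + 6) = (b - 2)*(b + 3)*(b - 3)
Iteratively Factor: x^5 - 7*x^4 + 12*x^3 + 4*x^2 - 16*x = (x)*(x^4 - 7*x^3 + 12*x^2 + 4*x - 16) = x*(x + 1)*(x^3 - 8*x^2 + 20*x - 16) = x*(x - 4)*(x + 1)*(x^2 - 4*x + 4) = x*(x - 4)*(x - 2)*(x + 1)*(x - 2)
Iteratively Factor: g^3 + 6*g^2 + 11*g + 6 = (g + 1)*(g^2 + 5*g + 6) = (g + 1)*(g + 3)*(g + 2)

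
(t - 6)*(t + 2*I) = t^2 - 6*t + 2*I*t - 12*I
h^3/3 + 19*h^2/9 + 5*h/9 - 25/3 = (h/3 + 1)*(h - 5/3)*(h + 5)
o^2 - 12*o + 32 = (o - 8)*(o - 4)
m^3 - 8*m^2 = m^2*(m - 8)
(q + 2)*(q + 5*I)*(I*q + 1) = I*q^3 - 4*q^2 + 2*I*q^2 - 8*q + 5*I*q + 10*I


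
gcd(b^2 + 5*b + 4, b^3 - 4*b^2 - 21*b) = 1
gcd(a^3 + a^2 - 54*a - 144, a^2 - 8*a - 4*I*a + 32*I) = a - 8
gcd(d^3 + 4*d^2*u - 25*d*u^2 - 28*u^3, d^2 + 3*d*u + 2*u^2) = d + u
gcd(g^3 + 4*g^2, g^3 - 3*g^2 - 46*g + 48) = 1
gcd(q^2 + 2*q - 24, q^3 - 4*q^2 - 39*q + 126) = q + 6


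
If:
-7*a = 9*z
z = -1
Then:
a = 9/7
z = -1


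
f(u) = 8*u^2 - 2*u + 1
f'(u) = 16*u - 2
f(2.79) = 57.69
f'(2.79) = 42.64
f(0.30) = 1.12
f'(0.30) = 2.80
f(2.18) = 34.66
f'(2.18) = 32.88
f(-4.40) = 164.68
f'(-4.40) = -72.40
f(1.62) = 18.76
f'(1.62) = 23.92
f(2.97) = 65.63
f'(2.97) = 45.52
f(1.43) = 14.50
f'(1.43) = 20.88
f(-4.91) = 203.68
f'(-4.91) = -80.56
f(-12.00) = 1177.00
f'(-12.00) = -194.00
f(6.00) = 277.00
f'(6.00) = 94.00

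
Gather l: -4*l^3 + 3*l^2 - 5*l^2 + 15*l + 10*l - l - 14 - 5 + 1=-4*l^3 - 2*l^2 + 24*l - 18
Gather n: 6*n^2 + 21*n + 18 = 6*n^2 + 21*n + 18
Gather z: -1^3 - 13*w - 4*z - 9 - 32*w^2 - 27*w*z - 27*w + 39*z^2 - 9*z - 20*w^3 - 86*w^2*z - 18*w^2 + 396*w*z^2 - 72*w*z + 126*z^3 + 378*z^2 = -20*w^3 - 50*w^2 - 40*w + 126*z^3 + z^2*(396*w + 417) + z*(-86*w^2 - 99*w - 13) - 10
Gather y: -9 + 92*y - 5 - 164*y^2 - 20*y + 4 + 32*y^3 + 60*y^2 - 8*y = 32*y^3 - 104*y^2 + 64*y - 10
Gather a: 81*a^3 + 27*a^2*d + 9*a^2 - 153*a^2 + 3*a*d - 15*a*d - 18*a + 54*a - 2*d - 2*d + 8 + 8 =81*a^3 + a^2*(27*d - 144) + a*(36 - 12*d) - 4*d + 16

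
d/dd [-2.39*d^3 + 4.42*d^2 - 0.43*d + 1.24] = -7.17*d^2 + 8.84*d - 0.43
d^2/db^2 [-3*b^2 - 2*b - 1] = -6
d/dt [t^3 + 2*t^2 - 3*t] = 3*t^2 + 4*t - 3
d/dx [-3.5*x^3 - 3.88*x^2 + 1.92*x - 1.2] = -10.5*x^2 - 7.76*x + 1.92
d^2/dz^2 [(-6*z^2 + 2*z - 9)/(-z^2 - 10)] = 2*(-2*z^3 - 153*z^2 + 60*z + 510)/(z^6 + 30*z^4 + 300*z^2 + 1000)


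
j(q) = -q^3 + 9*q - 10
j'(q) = 9 - 3*q^2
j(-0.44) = -13.87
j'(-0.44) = 8.42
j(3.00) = -10.00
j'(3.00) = -18.00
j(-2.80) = -13.25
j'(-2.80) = -14.52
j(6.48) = -223.78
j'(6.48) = -116.97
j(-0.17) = -11.53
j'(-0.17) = 8.91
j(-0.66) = -15.65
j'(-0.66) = 7.69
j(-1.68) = -20.38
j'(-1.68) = 0.53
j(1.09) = -1.49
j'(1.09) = 5.44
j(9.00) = -658.00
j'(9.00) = -234.00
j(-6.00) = 152.00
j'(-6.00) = -99.00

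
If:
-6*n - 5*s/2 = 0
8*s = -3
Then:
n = 5/32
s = -3/8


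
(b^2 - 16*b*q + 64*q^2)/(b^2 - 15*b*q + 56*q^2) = (-b + 8*q)/(-b + 7*q)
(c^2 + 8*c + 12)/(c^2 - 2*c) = (c^2 + 8*c + 12)/(c*(c - 2))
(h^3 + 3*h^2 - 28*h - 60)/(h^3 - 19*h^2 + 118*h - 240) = (h^2 + 8*h + 12)/(h^2 - 14*h + 48)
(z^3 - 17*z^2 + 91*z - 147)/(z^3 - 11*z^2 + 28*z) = (z^2 - 10*z + 21)/(z*(z - 4))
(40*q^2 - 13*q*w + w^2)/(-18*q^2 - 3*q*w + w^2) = (-40*q^2 + 13*q*w - w^2)/(18*q^2 + 3*q*w - w^2)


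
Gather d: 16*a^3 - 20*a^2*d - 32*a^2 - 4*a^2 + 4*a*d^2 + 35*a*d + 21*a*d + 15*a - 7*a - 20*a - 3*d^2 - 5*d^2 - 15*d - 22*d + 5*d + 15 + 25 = 16*a^3 - 36*a^2 - 12*a + d^2*(4*a - 8) + d*(-20*a^2 + 56*a - 32) + 40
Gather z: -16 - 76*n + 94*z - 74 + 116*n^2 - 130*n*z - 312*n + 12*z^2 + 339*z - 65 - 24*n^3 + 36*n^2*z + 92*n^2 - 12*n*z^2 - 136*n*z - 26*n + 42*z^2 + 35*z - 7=-24*n^3 + 208*n^2 - 414*n + z^2*(54 - 12*n) + z*(36*n^2 - 266*n + 468) - 162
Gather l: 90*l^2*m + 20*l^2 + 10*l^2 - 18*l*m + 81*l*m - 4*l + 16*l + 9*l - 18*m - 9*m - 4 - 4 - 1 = l^2*(90*m + 30) + l*(63*m + 21) - 27*m - 9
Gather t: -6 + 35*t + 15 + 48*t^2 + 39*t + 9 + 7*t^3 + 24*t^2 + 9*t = 7*t^3 + 72*t^2 + 83*t + 18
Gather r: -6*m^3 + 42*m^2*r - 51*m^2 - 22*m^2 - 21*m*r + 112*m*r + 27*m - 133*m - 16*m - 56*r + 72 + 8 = -6*m^3 - 73*m^2 - 122*m + r*(42*m^2 + 91*m - 56) + 80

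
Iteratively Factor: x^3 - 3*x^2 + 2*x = (x - 1)*(x^2 - 2*x) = (x - 2)*(x - 1)*(x)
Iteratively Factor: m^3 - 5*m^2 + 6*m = (m)*(m^2 - 5*m + 6) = m*(m - 3)*(m - 2)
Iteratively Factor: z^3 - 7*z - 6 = (z + 2)*(z^2 - 2*z - 3) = (z - 3)*(z + 2)*(z + 1)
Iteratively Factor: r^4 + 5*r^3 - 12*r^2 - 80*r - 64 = (r + 4)*(r^3 + r^2 - 16*r - 16) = (r + 4)^2*(r^2 - 3*r - 4) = (r + 1)*(r + 4)^2*(r - 4)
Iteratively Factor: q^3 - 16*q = (q)*(q^2 - 16) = q*(q - 4)*(q + 4)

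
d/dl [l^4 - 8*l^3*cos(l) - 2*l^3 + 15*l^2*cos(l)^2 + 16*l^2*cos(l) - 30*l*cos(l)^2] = 8*l^3*sin(l) + 4*l^3 - 16*l^2*sin(l) - 15*l^2*sin(2*l) - 24*l^2*cos(l) - 6*l^2 + 30*l*sin(2*l) + 30*l*cos(l)^2 + 32*l*cos(l) - 30*cos(l)^2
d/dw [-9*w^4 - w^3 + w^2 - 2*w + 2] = -36*w^3 - 3*w^2 + 2*w - 2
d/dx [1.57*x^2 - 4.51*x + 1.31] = 3.14*x - 4.51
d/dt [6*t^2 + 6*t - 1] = 12*t + 6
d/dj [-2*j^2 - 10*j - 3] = -4*j - 10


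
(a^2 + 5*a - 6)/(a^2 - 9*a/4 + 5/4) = 4*(a + 6)/(4*a - 5)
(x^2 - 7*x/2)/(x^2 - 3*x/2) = (2*x - 7)/(2*x - 3)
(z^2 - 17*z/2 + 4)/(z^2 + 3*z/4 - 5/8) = 4*(z - 8)/(4*z + 5)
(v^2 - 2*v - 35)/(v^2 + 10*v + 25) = (v - 7)/(v + 5)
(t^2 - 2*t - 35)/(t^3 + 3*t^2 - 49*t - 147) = (t + 5)/(t^2 + 10*t + 21)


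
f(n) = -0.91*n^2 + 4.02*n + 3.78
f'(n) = 4.02 - 1.82*n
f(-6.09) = -54.45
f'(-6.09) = 15.10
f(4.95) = 1.38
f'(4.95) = -4.99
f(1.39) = 7.61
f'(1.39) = 1.49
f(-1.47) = -4.10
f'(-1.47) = 6.70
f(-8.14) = -89.24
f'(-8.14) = 18.83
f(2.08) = 8.20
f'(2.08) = 0.23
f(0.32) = 4.97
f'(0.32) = 3.44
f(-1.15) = -2.05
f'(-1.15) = 6.11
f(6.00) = -4.86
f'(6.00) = -6.90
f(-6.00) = -53.10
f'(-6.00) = 14.94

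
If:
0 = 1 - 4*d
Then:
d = 1/4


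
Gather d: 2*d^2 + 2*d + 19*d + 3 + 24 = 2*d^2 + 21*d + 27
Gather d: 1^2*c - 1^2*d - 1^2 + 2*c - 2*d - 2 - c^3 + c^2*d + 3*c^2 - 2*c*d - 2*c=-c^3 + 3*c^2 + c + d*(c^2 - 2*c - 3) - 3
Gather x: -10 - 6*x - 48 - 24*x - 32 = -30*x - 90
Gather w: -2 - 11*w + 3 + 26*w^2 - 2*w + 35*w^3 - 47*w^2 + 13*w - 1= 35*w^3 - 21*w^2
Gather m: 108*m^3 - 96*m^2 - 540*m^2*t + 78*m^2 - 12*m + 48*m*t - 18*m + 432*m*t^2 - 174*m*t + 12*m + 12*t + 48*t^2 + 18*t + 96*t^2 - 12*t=108*m^3 + m^2*(-540*t - 18) + m*(432*t^2 - 126*t - 18) + 144*t^2 + 18*t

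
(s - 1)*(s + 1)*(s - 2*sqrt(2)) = s^3 - 2*sqrt(2)*s^2 - s + 2*sqrt(2)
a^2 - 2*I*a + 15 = (a - 5*I)*(a + 3*I)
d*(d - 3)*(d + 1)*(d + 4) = d^4 + 2*d^3 - 11*d^2 - 12*d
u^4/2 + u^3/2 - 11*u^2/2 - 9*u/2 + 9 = (u/2 + 1)*(u - 3)*(u - 1)*(u + 3)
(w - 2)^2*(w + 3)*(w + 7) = w^4 + 6*w^3 - 15*w^2 - 44*w + 84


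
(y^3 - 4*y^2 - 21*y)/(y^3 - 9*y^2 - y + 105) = y/(y - 5)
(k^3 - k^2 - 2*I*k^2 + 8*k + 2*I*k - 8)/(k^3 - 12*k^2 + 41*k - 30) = (k^2 - 2*I*k + 8)/(k^2 - 11*k + 30)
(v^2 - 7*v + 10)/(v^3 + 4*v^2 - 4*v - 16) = (v - 5)/(v^2 + 6*v + 8)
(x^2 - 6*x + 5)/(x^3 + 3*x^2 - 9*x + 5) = (x - 5)/(x^2 + 4*x - 5)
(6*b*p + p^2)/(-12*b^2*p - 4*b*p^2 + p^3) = (6*b + p)/(-12*b^2 - 4*b*p + p^2)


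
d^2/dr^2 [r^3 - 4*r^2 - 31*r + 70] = 6*r - 8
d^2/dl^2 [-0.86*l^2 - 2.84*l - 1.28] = -1.72000000000000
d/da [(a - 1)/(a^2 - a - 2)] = (a^2 - a - (a - 1)*(2*a - 1) - 2)/(-a^2 + a + 2)^2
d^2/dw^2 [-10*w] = 0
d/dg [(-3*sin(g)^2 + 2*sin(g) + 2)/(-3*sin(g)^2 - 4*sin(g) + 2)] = 6*(3*sin(g)^2 + 2)*cos(g)/(3*sin(g)^2 + 4*sin(g) - 2)^2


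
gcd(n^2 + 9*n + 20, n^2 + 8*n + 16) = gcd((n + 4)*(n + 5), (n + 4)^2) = n + 4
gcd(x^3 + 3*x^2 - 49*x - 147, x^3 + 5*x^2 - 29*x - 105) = x^2 + 10*x + 21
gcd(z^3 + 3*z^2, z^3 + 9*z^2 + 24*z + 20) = 1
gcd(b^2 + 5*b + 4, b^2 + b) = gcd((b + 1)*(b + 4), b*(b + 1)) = b + 1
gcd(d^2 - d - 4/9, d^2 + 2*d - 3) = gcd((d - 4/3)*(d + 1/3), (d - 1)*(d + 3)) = 1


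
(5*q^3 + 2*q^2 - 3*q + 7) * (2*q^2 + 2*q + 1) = 10*q^5 + 14*q^4 + 3*q^3 + 10*q^2 + 11*q + 7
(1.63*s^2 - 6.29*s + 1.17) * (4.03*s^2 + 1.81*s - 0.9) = 6.5689*s^4 - 22.3984*s^3 - 8.1368*s^2 + 7.7787*s - 1.053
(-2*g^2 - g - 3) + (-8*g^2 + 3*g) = -10*g^2 + 2*g - 3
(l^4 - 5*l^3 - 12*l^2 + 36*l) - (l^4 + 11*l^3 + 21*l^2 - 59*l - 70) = -16*l^3 - 33*l^2 + 95*l + 70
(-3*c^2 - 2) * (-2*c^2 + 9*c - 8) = 6*c^4 - 27*c^3 + 28*c^2 - 18*c + 16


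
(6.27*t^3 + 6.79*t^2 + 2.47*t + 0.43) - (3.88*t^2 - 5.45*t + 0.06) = 6.27*t^3 + 2.91*t^2 + 7.92*t + 0.37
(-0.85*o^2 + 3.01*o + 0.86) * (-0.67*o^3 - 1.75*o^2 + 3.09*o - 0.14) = 0.5695*o^5 - 0.5292*o^4 - 8.4702*o^3 + 7.9149*o^2 + 2.236*o - 0.1204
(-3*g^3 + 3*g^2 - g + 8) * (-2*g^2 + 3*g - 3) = 6*g^5 - 15*g^4 + 20*g^3 - 28*g^2 + 27*g - 24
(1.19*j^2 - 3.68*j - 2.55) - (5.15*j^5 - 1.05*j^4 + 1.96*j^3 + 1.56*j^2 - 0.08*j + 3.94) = -5.15*j^5 + 1.05*j^4 - 1.96*j^3 - 0.37*j^2 - 3.6*j - 6.49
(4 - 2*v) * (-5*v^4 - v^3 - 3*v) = 10*v^5 - 18*v^4 - 4*v^3 + 6*v^2 - 12*v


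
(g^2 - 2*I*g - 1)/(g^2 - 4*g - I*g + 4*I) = (g - I)/(g - 4)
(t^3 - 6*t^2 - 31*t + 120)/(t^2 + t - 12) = (t^2 - 3*t - 40)/(t + 4)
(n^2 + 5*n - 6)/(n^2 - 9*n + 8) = (n + 6)/(n - 8)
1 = 1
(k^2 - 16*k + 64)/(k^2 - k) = (k^2 - 16*k + 64)/(k*(k - 1))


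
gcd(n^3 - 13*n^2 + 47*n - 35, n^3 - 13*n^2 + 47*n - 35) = n^3 - 13*n^2 + 47*n - 35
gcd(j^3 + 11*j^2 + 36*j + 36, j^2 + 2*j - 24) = j + 6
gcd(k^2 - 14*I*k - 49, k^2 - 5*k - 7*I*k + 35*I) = k - 7*I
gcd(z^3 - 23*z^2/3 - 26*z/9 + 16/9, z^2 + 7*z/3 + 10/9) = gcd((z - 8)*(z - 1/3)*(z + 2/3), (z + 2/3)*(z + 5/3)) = z + 2/3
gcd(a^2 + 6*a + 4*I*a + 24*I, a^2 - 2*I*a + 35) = 1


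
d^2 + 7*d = d*(d + 7)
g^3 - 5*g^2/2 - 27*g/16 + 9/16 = (g - 3)*(g - 1/4)*(g + 3/4)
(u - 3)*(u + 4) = u^2 + u - 12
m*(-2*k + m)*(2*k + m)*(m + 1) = -4*k^2*m^2 - 4*k^2*m + m^4 + m^3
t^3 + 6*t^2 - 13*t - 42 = (t - 3)*(t + 2)*(t + 7)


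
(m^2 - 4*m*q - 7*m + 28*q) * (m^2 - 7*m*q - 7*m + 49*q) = m^4 - 11*m^3*q - 14*m^3 + 28*m^2*q^2 + 154*m^2*q + 49*m^2 - 392*m*q^2 - 539*m*q + 1372*q^2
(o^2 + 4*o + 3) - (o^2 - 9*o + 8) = 13*o - 5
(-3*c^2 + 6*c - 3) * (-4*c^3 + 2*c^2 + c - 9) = 12*c^5 - 30*c^4 + 21*c^3 + 27*c^2 - 57*c + 27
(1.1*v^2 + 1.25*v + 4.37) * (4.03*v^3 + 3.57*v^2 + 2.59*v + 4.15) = 4.433*v^5 + 8.9645*v^4 + 24.9226*v^3 + 23.4034*v^2 + 16.5058*v + 18.1355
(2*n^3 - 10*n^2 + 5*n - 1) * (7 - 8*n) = -16*n^4 + 94*n^3 - 110*n^2 + 43*n - 7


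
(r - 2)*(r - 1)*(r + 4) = r^3 + r^2 - 10*r + 8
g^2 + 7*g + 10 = (g + 2)*(g + 5)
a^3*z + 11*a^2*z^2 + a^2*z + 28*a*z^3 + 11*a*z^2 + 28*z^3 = (a + 4*z)*(a + 7*z)*(a*z + z)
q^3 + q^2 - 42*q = q*(q - 6)*(q + 7)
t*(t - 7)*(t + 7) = t^3 - 49*t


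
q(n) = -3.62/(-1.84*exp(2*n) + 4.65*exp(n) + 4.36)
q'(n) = -3.62*(3.68*exp(2*n) - 4.65*exp(n))/(-1.84*exp(2*n) + 4.65*exp(n) + 4.36)^2 = (16.833 - 13.3216*exp(n))*exp(n)/(-1.84*exp(2*n) + 4.65*exp(n) + 4.36)^2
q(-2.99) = -0.79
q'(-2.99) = 0.04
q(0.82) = -0.67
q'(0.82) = -1.03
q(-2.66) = -0.77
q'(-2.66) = 0.05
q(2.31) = 0.03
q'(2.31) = -0.06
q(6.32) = 0.00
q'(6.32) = -0.00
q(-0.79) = -0.59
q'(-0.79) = 0.13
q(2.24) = 0.03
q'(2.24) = -0.08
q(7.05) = 0.00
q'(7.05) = -0.00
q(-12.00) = -0.83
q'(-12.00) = 0.00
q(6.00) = 0.00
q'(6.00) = 0.00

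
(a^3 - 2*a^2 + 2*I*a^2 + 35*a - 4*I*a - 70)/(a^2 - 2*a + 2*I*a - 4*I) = (a^2 + 2*I*a + 35)/(a + 2*I)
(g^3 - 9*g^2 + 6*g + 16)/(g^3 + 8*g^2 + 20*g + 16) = (g^3 - 9*g^2 + 6*g + 16)/(g^3 + 8*g^2 + 20*g + 16)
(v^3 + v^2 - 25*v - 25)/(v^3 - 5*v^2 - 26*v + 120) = (v^2 - 4*v - 5)/(v^2 - 10*v + 24)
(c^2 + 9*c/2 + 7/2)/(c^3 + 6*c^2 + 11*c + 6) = (c + 7/2)/(c^2 + 5*c + 6)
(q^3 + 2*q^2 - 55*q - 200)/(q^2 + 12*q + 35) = (q^2 - 3*q - 40)/(q + 7)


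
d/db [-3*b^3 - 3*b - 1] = -9*b^2 - 3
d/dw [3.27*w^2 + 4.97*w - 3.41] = 6.54*w + 4.97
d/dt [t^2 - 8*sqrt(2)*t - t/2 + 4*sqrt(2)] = 2*t - 8*sqrt(2) - 1/2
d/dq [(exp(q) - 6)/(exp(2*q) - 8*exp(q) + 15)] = (-2*(exp(q) - 6)*(exp(q) - 4) + exp(2*q) - 8*exp(q) + 15)*exp(q)/(exp(2*q) - 8*exp(q) + 15)^2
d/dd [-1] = 0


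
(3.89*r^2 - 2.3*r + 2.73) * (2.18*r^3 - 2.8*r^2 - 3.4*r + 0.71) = 8.4802*r^5 - 15.906*r^4 - 0.834600000000001*r^3 + 2.9379*r^2 - 10.915*r + 1.9383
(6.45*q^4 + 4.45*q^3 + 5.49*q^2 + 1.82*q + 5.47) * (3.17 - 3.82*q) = -24.639*q^5 + 3.4475*q^4 - 6.8653*q^3 + 10.4509*q^2 - 15.126*q + 17.3399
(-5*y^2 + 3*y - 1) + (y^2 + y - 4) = -4*y^2 + 4*y - 5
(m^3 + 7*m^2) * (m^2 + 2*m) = m^5 + 9*m^4 + 14*m^3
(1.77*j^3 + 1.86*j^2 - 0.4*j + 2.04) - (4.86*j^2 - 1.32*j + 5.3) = 1.77*j^3 - 3.0*j^2 + 0.92*j - 3.26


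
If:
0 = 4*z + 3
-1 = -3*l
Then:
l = 1/3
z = -3/4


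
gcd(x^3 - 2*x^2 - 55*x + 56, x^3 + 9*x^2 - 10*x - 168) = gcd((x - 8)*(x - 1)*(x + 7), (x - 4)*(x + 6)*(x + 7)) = x + 7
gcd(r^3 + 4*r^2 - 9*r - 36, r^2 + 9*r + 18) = r + 3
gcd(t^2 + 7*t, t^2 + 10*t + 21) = t + 7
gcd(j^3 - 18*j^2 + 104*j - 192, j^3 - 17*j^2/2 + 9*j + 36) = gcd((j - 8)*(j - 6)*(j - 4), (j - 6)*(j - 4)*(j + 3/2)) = j^2 - 10*j + 24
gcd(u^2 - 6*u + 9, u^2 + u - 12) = u - 3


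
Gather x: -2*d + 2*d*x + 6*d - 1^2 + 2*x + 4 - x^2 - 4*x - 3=4*d - x^2 + x*(2*d - 2)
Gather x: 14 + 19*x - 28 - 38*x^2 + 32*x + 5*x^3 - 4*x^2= 5*x^3 - 42*x^2 + 51*x - 14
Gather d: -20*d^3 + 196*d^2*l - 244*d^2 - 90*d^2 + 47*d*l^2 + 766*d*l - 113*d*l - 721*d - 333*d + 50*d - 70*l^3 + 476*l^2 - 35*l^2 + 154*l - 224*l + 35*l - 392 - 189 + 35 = -20*d^3 + d^2*(196*l - 334) + d*(47*l^2 + 653*l - 1004) - 70*l^3 + 441*l^2 - 35*l - 546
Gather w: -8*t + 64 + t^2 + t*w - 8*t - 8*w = t^2 - 16*t + w*(t - 8) + 64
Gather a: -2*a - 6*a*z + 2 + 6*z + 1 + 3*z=a*(-6*z - 2) + 9*z + 3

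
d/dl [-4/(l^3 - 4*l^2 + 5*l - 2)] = 4*(3*l^2 - 8*l + 5)/(l^3 - 4*l^2 + 5*l - 2)^2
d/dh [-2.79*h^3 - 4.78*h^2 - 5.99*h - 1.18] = -8.37*h^2 - 9.56*h - 5.99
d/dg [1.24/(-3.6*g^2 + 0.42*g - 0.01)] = (8.928*g - 0.5208)/(3.6*g^2 - 0.42*g + 0.01)^2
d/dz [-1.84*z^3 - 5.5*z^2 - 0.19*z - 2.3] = -5.52*z^2 - 11.0*z - 0.19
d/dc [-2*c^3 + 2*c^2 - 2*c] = -6*c^2 + 4*c - 2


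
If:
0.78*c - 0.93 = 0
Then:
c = 1.19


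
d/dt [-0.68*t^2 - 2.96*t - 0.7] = -1.36*t - 2.96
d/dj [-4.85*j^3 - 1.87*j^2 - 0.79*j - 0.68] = -14.55*j^2 - 3.74*j - 0.79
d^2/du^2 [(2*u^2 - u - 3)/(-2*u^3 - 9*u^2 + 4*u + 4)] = 2*(-8*u^6 + 12*u^5 + 78*u^4 + 337*u^3 + 489*u^2 - 144*u + 108)/(8*u^9 + 108*u^8 + 438*u^7 + 249*u^6 - 1308*u^5 - 348*u^4 + 896*u^3 + 240*u^2 - 192*u - 64)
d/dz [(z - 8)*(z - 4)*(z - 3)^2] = 4*z^3 - 54*z^2 + 226*z - 300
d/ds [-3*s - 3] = -3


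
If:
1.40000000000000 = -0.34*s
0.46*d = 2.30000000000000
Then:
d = 5.00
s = -4.12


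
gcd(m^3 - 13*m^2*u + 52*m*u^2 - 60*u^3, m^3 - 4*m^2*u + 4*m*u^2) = -m + 2*u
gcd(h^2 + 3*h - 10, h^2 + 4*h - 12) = h - 2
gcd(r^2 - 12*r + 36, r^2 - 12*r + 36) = r^2 - 12*r + 36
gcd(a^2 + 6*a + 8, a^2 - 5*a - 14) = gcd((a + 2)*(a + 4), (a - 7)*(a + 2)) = a + 2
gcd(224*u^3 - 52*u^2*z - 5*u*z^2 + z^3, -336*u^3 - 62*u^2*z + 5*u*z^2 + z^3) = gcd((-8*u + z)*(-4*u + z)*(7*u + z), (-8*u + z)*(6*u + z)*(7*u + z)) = -56*u^2 - u*z + z^2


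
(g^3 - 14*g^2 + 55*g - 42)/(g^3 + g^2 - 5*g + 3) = (g^2 - 13*g + 42)/(g^2 + 2*g - 3)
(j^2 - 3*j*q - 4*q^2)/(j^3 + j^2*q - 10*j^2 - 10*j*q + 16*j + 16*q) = (j - 4*q)/(j^2 - 10*j + 16)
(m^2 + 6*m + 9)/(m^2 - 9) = (m + 3)/(m - 3)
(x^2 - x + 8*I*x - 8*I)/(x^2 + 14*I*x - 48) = (x - 1)/(x + 6*I)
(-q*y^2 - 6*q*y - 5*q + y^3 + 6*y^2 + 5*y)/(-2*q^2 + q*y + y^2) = (y^2 + 6*y + 5)/(2*q + y)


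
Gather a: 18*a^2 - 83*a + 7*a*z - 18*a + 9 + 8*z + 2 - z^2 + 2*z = 18*a^2 + a*(7*z - 101) - z^2 + 10*z + 11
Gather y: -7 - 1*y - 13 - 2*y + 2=-3*y - 18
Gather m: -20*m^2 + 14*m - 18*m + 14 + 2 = -20*m^2 - 4*m + 16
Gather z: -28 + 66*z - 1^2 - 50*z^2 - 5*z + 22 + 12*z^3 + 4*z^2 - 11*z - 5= 12*z^3 - 46*z^2 + 50*z - 12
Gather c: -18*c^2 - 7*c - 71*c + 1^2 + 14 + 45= -18*c^2 - 78*c + 60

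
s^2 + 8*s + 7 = (s + 1)*(s + 7)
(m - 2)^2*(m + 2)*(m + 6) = m^4 + 4*m^3 - 16*m^2 - 16*m + 48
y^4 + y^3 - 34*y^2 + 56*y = y*(y - 4)*(y - 2)*(y + 7)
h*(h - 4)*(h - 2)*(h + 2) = h^4 - 4*h^3 - 4*h^2 + 16*h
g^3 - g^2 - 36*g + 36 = (g - 6)*(g - 1)*(g + 6)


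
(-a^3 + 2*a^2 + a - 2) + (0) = -a^3 + 2*a^2 + a - 2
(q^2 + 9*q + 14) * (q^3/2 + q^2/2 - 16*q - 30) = q^5/2 + 5*q^4 - 9*q^3/2 - 167*q^2 - 494*q - 420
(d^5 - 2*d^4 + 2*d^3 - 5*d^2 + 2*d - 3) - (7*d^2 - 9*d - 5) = d^5 - 2*d^4 + 2*d^3 - 12*d^2 + 11*d + 2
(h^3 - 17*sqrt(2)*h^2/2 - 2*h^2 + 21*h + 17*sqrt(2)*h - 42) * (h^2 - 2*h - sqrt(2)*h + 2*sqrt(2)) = h^5 - 19*sqrt(2)*h^4/2 - 4*h^4 + 42*h^3 + 38*sqrt(2)*h^3 - 152*h^2 - 59*sqrt(2)*h^2 + 84*sqrt(2)*h + 152*h - 84*sqrt(2)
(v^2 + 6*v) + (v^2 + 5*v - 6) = 2*v^2 + 11*v - 6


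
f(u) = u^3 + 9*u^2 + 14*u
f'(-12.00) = 230.00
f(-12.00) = -600.00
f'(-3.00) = -13.00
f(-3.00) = 12.00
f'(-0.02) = 13.64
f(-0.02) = -0.28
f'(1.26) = 41.44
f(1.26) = 33.93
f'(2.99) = 94.64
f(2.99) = 149.05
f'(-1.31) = -4.43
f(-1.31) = -5.14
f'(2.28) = 70.64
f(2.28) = 90.56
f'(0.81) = 30.55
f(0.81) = 17.78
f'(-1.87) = -9.17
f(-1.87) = -1.25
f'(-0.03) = 13.46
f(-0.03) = -0.41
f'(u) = 3*u^2 + 18*u + 14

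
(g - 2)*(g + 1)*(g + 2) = g^3 + g^2 - 4*g - 4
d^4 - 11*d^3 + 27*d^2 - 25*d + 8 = (d - 8)*(d - 1)^3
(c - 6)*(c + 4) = c^2 - 2*c - 24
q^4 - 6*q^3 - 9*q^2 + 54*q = q*(q - 6)*(q - 3)*(q + 3)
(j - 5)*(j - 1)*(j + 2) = j^3 - 4*j^2 - 7*j + 10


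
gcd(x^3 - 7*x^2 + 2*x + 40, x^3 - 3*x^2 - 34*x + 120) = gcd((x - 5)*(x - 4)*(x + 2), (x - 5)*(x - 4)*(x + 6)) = x^2 - 9*x + 20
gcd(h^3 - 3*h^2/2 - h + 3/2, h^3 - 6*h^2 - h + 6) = h^2 - 1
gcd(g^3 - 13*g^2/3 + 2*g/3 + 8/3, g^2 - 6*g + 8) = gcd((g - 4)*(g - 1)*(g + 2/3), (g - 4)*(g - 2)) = g - 4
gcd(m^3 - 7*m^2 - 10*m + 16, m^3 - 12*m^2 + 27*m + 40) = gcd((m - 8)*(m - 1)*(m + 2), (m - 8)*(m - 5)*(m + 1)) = m - 8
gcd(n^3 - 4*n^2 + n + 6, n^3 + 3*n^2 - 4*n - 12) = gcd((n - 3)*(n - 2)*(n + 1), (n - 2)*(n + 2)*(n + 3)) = n - 2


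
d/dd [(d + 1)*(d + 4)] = 2*d + 5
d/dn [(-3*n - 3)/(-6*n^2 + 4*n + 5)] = 3*(6*n^2 - 4*n - 4*(n + 1)*(3*n - 1) - 5)/(-6*n^2 + 4*n + 5)^2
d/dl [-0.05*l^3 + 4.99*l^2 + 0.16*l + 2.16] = -0.15*l^2 + 9.98*l + 0.16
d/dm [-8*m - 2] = -8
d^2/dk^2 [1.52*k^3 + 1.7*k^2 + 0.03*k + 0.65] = 9.12*k + 3.4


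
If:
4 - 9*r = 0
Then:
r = 4/9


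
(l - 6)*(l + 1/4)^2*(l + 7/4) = l^4 - 15*l^3/4 - 201*l^2/16 - 353*l/64 - 21/32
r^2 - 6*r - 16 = (r - 8)*(r + 2)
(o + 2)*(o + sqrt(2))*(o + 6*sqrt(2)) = o^3 + 2*o^2 + 7*sqrt(2)*o^2 + 12*o + 14*sqrt(2)*o + 24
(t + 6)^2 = t^2 + 12*t + 36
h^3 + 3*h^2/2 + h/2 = h*(h + 1/2)*(h + 1)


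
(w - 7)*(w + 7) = w^2 - 49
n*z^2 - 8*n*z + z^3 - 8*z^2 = z*(n + z)*(z - 8)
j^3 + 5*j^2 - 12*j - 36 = (j - 3)*(j + 2)*(j + 6)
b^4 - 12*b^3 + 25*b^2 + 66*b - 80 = (b - 8)*(b - 5)*(b - 1)*(b + 2)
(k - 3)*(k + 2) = k^2 - k - 6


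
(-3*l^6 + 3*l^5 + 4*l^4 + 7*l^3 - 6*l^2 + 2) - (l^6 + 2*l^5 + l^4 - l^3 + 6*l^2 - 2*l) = -4*l^6 + l^5 + 3*l^4 + 8*l^3 - 12*l^2 + 2*l + 2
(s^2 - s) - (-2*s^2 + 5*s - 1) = 3*s^2 - 6*s + 1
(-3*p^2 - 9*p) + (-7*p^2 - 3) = -10*p^2 - 9*p - 3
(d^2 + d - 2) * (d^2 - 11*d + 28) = d^4 - 10*d^3 + 15*d^2 + 50*d - 56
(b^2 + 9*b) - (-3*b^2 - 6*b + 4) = 4*b^2 + 15*b - 4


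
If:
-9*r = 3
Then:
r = -1/3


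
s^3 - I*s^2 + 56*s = s*(s - 8*I)*(s + 7*I)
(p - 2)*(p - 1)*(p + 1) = p^3 - 2*p^2 - p + 2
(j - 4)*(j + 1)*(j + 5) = j^3 + 2*j^2 - 19*j - 20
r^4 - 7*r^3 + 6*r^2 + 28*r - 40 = (r - 5)*(r - 2)^2*(r + 2)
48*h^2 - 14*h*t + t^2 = (-8*h + t)*(-6*h + t)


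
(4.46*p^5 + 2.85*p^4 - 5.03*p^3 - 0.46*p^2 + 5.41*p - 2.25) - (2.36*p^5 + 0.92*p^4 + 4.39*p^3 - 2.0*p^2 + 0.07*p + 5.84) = 2.1*p^5 + 1.93*p^4 - 9.42*p^3 + 1.54*p^2 + 5.34*p - 8.09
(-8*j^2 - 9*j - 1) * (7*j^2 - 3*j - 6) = -56*j^4 - 39*j^3 + 68*j^2 + 57*j + 6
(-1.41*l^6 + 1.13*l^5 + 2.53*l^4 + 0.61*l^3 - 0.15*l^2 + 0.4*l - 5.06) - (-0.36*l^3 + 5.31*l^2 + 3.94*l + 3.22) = -1.41*l^6 + 1.13*l^5 + 2.53*l^4 + 0.97*l^3 - 5.46*l^2 - 3.54*l - 8.28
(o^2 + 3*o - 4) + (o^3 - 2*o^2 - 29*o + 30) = o^3 - o^2 - 26*o + 26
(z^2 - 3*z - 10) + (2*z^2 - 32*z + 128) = 3*z^2 - 35*z + 118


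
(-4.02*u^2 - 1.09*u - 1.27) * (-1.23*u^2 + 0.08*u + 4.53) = 4.9446*u^4 + 1.0191*u^3 - 16.7357*u^2 - 5.0393*u - 5.7531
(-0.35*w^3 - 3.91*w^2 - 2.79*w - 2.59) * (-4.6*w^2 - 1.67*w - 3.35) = 1.61*w^5 + 18.5705*w^4 + 20.5362*w^3 + 29.6718*w^2 + 13.6718*w + 8.6765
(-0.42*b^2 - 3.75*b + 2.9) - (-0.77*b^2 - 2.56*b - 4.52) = 0.35*b^2 - 1.19*b + 7.42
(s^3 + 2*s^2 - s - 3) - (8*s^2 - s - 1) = s^3 - 6*s^2 - 2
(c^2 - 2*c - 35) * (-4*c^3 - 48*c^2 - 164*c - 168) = -4*c^5 - 40*c^4 + 72*c^3 + 1840*c^2 + 6076*c + 5880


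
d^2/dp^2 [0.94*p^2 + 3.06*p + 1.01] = 1.88000000000000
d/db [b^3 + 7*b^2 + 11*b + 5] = 3*b^2 + 14*b + 11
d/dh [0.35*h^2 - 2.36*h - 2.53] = 0.7*h - 2.36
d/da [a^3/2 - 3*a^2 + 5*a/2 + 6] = 3*a^2/2 - 6*a + 5/2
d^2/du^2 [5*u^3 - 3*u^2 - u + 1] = 30*u - 6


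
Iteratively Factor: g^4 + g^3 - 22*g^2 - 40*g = (g + 2)*(g^3 - g^2 - 20*g) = (g + 2)*(g + 4)*(g^2 - 5*g) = g*(g + 2)*(g + 4)*(g - 5)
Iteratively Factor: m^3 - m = (m + 1)*(m^2 - m) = m*(m + 1)*(m - 1)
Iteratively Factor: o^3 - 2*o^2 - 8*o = (o + 2)*(o^2 - 4*o) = (o - 4)*(o + 2)*(o)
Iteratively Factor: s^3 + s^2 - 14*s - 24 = (s - 4)*(s^2 + 5*s + 6) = (s - 4)*(s + 2)*(s + 3)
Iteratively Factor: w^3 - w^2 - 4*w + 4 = (w - 2)*(w^2 + w - 2) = (w - 2)*(w + 2)*(w - 1)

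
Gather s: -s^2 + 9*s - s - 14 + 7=-s^2 + 8*s - 7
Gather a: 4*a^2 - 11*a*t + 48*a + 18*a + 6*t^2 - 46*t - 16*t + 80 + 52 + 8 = 4*a^2 + a*(66 - 11*t) + 6*t^2 - 62*t + 140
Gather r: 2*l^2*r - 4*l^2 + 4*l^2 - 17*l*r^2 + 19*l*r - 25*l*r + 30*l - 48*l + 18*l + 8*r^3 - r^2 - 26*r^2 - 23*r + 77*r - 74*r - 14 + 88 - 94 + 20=8*r^3 + r^2*(-17*l - 27) + r*(2*l^2 - 6*l - 20)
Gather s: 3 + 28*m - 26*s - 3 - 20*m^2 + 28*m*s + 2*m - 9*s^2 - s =-20*m^2 + 30*m - 9*s^2 + s*(28*m - 27)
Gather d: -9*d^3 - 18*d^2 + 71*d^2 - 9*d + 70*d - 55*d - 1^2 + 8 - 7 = -9*d^3 + 53*d^2 + 6*d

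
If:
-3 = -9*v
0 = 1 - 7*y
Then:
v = 1/3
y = 1/7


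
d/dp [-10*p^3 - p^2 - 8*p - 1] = -30*p^2 - 2*p - 8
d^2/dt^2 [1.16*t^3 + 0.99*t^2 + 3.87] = 6.96*t + 1.98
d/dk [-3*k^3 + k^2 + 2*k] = -9*k^2 + 2*k + 2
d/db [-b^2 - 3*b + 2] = -2*b - 3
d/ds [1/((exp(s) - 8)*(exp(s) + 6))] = 2*(1 - exp(s))*exp(s)/(exp(4*s) - 4*exp(3*s) - 92*exp(2*s) + 192*exp(s) + 2304)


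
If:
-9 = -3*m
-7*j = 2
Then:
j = -2/7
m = 3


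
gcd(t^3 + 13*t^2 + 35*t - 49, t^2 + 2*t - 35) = t + 7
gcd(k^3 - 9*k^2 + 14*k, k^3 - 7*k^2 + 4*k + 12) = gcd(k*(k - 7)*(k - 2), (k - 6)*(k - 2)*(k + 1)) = k - 2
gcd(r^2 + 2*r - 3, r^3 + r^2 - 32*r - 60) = 1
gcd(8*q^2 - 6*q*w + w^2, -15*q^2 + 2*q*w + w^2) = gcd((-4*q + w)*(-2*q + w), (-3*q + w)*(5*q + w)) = 1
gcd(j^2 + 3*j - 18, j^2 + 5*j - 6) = j + 6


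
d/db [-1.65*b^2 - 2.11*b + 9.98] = -3.3*b - 2.11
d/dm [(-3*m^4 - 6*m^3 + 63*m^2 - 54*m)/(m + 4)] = 3*(-3*m^4 - 20*m^3 - 3*m^2 + 168*m - 72)/(m^2 + 8*m + 16)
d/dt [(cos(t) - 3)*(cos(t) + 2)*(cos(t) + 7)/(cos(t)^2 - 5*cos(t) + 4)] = (-cos(t)^4 + 10*cos(t)^3 + 5*cos(t)^2 - 132*cos(t) + 262)*sin(t)/((cos(t) - 4)^2*(cos(t) - 1)^2)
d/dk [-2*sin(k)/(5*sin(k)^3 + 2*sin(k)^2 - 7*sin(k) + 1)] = 2*(10*sin(k)^3 + 2*sin(k)^2 - 1)*cos(k)/(5*sin(k)^3 + 2*sin(k)^2 - 7*sin(k) + 1)^2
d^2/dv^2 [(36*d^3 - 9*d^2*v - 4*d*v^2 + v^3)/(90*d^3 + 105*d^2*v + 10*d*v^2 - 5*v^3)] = 4*d*(-309*d^3 + 153*d^2*v - 27*d*v^2 + v^3)/(5*(-216*d^6 - 540*d^5*v - 342*d^4*v^2 + 55*d^3*v^3 + 57*d^2*v^4 - 15*d*v^5 + v^6))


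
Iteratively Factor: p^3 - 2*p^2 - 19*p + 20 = (p - 5)*(p^2 + 3*p - 4) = (p - 5)*(p - 1)*(p + 4)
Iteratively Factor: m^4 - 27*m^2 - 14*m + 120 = (m + 4)*(m^3 - 4*m^2 - 11*m + 30) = (m - 5)*(m + 4)*(m^2 + m - 6) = (m - 5)*(m - 2)*(m + 4)*(m + 3)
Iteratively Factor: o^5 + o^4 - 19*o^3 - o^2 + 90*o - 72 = (o - 3)*(o^4 + 4*o^3 - 7*o^2 - 22*o + 24) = (o - 3)*(o + 3)*(o^3 + o^2 - 10*o + 8) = (o - 3)*(o - 1)*(o + 3)*(o^2 + 2*o - 8) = (o - 3)*(o - 1)*(o + 3)*(o + 4)*(o - 2)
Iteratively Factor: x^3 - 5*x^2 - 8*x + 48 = (x - 4)*(x^2 - x - 12) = (x - 4)*(x + 3)*(x - 4)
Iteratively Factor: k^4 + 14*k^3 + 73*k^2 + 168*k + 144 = (k + 4)*(k^3 + 10*k^2 + 33*k + 36) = (k + 3)*(k + 4)*(k^2 + 7*k + 12) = (k + 3)^2*(k + 4)*(k + 4)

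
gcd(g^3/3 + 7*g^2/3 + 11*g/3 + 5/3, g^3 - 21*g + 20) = g + 5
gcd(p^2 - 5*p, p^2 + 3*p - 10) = 1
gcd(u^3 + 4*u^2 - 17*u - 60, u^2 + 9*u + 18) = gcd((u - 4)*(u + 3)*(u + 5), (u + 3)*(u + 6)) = u + 3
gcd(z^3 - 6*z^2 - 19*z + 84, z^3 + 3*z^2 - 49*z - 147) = z - 7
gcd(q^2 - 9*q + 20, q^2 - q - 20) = q - 5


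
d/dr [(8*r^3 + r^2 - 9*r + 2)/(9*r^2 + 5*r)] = 2*(36*r^4 + 40*r^3 + 43*r^2 - 18*r - 5)/(r^2*(81*r^2 + 90*r + 25))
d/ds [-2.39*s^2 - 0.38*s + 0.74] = -4.78*s - 0.38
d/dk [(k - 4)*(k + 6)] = 2*k + 2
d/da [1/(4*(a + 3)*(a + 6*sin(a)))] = -(a + (a + 3)*(6*cos(a) + 1) + 6*sin(a))/(4*(a + 3)^2*(a + 6*sin(a))^2)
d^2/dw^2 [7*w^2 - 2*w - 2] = 14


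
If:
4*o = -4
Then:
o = -1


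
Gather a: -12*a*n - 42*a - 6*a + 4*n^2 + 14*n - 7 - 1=a*(-12*n - 48) + 4*n^2 + 14*n - 8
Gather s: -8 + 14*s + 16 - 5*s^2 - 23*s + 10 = -5*s^2 - 9*s + 18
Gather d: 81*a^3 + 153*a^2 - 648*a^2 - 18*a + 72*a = 81*a^3 - 495*a^2 + 54*a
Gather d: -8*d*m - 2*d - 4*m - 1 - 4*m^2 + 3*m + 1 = d*(-8*m - 2) - 4*m^2 - m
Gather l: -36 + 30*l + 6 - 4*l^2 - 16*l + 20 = -4*l^2 + 14*l - 10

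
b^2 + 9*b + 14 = (b + 2)*(b + 7)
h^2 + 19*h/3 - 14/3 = (h - 2/3)*(h + 7)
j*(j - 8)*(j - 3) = j^3 - 11*j^2 + 24*j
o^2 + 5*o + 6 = (o + 2)*(o + 3)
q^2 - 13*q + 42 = (q - 7)*(q - 6)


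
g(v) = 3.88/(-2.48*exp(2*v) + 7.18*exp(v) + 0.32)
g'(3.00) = 0.01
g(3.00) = 0.00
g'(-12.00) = 0.00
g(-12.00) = 12.12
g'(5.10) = 0.00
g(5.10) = -0.00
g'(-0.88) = -1.00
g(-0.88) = 1.35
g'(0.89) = 4.82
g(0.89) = 1.25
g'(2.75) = 0.02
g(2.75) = -0.01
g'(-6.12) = -0.54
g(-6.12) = 11.56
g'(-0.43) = -0.64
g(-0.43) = 0.98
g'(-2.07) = -2.28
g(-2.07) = 3.27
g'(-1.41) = -1.53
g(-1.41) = 2.02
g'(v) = 3.88*(4.96*exp(2*v) - 7.18*exp(v))/(-2.48*exp(2*v) + 7.18*exp(v) + 0.32)^2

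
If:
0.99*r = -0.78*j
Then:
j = -1.26923076923077*r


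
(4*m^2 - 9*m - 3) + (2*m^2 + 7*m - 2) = 6*m^2 - 2*m - 5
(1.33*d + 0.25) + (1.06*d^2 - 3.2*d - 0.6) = 1.06*d^2 - 1.87*d - 0.35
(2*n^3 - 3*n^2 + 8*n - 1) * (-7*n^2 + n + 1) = -14*n^5 + 23*n^4 - 57*n^3 + 12*n^2 + 7*n - 1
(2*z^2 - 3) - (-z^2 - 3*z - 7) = 3*z^2 + 3*z + 4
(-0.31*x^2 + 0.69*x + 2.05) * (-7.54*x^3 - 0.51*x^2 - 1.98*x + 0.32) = 2.3374*x^5 - 5.0445*x^4 - 15.1951*x^3 - 2.5109*x^2 - 3.8382*x + 0.656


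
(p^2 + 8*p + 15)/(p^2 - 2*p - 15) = (p + 5)/(p - 5)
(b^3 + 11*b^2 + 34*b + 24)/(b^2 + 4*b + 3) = (b^2 + 10*b + 24)/(b + 3)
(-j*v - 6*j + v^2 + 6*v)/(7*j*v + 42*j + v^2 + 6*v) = (-j + v)/(7*j + v)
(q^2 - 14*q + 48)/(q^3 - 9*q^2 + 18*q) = (q - 8)/(q*(q - 3))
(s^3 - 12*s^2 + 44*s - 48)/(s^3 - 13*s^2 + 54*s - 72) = (s - 2)/(s - 3)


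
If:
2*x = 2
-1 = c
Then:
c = -1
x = 1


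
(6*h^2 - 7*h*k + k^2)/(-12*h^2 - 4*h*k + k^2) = (-h + k)/(2*h + k)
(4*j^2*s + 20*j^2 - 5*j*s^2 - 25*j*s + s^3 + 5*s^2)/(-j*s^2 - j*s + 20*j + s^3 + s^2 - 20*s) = (-4*j + s)/(s - 4)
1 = 1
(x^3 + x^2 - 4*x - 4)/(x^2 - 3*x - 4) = (x^2 - 4)/(x - 4)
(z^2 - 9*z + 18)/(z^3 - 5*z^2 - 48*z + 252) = (z - 3)/(z^2 + z - 42)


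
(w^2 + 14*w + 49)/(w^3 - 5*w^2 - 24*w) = (w^2 + 14*w + 49)/(w*(w^2 - 5*w - 24))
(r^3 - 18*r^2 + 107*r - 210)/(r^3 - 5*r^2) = 1 - 13/r + 42/r^2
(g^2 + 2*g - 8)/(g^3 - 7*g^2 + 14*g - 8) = (g + 4)/(g^2 - 5*g + 4)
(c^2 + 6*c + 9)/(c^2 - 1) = (c^2 + 6*c + 9)/(c^2 - 1)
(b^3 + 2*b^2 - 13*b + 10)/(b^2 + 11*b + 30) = (b^2 - 3*b + 2)/(b + 6)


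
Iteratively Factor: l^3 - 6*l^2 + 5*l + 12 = (l + 1)*(l^2 - 7*l + 12) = (l - 3)*(l + 1)*(l - 4)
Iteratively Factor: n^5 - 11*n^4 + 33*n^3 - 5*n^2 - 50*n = (n + 1)*(n^4 - 12*n^3 + 45*n^2 - 50*n) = n*(n + 1)*(n^3 - 12*n^2 + 45*n - 50) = n*(n - 5)*(n + 1)*(n^2 - 7*n + 10) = n*(n - 5)^2*(n + 1)*(n - 2)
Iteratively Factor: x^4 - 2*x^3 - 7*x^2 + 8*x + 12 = (x - 2)*(x^3 - 7*x - 6) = (x - 2)*(x + 2)*(x^2 - 2*x - 3) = (x - 2)*(x + 1)*(x + 2)*(x - 3)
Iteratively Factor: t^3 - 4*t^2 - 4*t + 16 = (t + 2)*(t^2 - 6*t + 8) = (t - 4)*(t + 2)*(t - 2)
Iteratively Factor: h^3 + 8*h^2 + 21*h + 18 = (h + 2)*(h^2 + 6*h + 9) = (h + 2)*(h + 3)*(h + 3)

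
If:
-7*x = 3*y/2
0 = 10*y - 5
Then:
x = -3/28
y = 1/2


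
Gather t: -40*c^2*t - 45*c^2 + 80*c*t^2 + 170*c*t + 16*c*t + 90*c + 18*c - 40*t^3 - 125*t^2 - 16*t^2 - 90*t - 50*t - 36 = -45*c^2 + 108*c - 40*t^3 + t^2*(80*c - 141) + t*(-40*c^2 + 186*c - 140) - 36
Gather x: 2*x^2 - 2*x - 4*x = 2*x^2 - 6*x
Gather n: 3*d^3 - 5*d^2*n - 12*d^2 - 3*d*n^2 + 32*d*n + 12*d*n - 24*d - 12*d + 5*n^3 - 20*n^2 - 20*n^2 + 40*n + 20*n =3*d^3 - 12*d^2 - 36*d + 5*n^3 + n^2*(-3*d - 40) + n*(-5*d^2 + 44*d + 60)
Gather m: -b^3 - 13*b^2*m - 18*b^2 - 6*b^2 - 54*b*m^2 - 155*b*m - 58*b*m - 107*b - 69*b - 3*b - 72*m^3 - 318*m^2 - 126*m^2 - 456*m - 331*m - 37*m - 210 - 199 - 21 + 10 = -b^3 - 24*b^2 - 179*b - 72*m^3 + m^2*(-54*b - 444) + m*(-13*b^2 - 213*b - 824) - 420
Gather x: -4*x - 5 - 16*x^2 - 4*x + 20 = -16*x^2 - 8*x + 15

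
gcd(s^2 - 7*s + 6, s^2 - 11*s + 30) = s - 6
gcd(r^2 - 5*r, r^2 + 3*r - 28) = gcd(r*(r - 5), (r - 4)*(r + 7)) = 1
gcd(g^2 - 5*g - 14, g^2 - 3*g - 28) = g - 7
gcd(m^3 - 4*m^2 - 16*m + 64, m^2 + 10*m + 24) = m + 4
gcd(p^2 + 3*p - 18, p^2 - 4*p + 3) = p - 3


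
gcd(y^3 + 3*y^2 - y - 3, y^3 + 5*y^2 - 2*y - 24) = y + 3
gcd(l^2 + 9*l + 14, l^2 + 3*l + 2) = l + 2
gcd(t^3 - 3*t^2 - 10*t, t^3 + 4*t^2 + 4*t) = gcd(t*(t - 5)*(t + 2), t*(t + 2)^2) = t^2 + 2*t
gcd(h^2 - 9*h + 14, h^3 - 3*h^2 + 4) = h - 2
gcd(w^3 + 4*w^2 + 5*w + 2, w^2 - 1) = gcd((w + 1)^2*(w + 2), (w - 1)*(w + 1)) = w + 1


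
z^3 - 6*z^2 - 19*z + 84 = (z - 7)*(z - 3)*(z + 4)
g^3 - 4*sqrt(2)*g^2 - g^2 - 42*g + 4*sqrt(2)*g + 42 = (g - 1)*(g - 7*sqrt(2))*(g + 3*sqrt(2))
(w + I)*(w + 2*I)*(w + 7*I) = w^3 + 10*I*w^2 - 23*w - 14*I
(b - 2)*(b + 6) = b^2 + 4*b - 12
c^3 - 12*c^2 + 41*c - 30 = (c - 6)*(c - 5)*(c - 1)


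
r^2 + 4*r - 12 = (r - 2)*(r + 6)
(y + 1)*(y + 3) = y^2 + 4*y + 3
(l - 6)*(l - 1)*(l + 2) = l^3 - 5*l^2 - 8*l + 12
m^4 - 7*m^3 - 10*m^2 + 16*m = m*(m - 8)*(m - 1)*(m + 2)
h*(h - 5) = h^2 - 5*h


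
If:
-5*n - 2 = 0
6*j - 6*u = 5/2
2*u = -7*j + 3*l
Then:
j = u + 5/12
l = 3*u + 35/36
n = -2/5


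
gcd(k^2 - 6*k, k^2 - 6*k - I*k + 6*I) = k - 6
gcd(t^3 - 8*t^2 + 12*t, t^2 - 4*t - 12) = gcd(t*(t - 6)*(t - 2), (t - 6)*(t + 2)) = t - 6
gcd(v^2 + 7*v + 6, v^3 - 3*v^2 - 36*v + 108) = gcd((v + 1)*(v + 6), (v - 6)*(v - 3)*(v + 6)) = v + 6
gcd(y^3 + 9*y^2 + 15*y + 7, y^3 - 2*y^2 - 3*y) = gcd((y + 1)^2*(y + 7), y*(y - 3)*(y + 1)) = y + 1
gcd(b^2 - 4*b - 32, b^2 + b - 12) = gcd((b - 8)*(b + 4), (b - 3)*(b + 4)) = b + 4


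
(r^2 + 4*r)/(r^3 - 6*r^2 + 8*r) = (r + 4)/(r^2 - 6*r + 8)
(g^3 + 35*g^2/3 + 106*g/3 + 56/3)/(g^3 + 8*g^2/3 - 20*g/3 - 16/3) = (g + 7)/(g - 2)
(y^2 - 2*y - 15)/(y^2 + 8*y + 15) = (y - 5)/(y + 5)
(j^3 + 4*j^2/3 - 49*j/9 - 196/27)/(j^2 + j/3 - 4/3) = (j^2 - 49/9)/(j - 1)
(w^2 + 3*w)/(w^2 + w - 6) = w/(w - 2)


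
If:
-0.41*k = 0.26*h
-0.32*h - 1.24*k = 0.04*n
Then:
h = 0.0857740585774059*n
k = -0.0543933054393305*n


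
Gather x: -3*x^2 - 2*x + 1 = -3*x^2 - 2*x + 1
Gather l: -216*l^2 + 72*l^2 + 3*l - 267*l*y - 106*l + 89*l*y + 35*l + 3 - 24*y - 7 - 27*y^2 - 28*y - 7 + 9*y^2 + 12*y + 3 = -144*l^2 + l*(-178*y - 68) - 18*y^2 - 40*y - 8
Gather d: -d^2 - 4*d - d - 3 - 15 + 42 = -d^2 - 5*d + 24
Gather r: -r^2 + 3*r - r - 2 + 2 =-r^2 + 2*r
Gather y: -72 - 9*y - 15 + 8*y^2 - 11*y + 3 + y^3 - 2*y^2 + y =y^3 + 6*y^2 - 19*y - 84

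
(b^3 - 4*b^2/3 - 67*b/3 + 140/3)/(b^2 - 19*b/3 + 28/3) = b + 5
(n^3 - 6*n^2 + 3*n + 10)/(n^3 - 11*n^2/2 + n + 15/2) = 2*(n - 2)/(2*n - 3)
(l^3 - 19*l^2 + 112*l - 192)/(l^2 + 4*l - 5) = (l^3 - 19*l^2 + 112*l - 192)/(l^2 + 4*l - 5)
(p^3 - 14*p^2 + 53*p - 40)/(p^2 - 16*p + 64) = (p^2 - 6*p + 5)/(p - 8)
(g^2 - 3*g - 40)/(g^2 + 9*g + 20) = (g - 8)/(g + 4)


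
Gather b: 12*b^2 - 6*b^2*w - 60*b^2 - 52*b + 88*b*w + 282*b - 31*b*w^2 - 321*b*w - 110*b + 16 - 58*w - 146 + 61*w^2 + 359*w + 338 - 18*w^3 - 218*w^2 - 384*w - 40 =b^2*(-6*w - 48) + b*(-31*w^2 - 233*w + 120) - 18*w^3 - 157*w^2 - 83*w + 168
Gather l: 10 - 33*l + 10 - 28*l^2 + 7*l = -28*l^2 - 26*l + 20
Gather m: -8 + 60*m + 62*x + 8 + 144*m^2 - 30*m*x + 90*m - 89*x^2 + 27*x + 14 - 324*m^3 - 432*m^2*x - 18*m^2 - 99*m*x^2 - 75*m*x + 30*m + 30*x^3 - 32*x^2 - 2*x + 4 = -324*m^3 + m^2*(126 - 432*x) + m*(-99*x^2 - 105*x + 180) + 30*x^3 - 121*x^2 + 87*x + 18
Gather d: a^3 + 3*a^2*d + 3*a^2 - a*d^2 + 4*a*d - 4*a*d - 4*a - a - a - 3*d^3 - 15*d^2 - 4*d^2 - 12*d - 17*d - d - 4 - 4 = a^3 + 3*a^2 - 6*a - 3*d^3 + d^2*(-a - 19) + d*(3*a^2 - 30) - 8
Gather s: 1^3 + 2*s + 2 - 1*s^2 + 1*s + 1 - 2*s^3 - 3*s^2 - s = -2*s^3 - 4*s^2 + 2*s + 4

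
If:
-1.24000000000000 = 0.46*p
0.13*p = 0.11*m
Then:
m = -3.19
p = -2.70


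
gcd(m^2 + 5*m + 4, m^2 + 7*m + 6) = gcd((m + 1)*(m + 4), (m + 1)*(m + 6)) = m + 1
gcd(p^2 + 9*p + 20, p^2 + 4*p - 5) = p + 5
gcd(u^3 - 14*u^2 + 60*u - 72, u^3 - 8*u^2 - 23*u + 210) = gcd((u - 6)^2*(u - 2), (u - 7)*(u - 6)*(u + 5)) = u - 6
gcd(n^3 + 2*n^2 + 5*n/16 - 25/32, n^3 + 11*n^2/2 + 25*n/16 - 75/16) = n + 5/4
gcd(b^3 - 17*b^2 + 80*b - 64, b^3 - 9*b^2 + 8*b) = b^2 - 9*b + 8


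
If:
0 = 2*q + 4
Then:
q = -2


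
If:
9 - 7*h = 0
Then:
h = 9/7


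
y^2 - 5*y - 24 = (y - 8)*(y + 3)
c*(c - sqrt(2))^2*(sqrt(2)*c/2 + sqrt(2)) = sqrt(2)*c^4/2 - 2*c^3 + sqrt(2)*c^3 - 4*c^2 + sqrt(2)*c^2 + 2*sqrt(2)*c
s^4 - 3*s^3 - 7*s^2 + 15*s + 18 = (s - 3)^2*(s + 1)*(s + 2)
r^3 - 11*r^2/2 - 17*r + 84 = (r - 6)*(r - 7/2)*(r + 4)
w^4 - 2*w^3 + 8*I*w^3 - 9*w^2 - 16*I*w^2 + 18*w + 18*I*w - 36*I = (w - 2)*(w - I)*(w + 3*I)*(w + 6*I)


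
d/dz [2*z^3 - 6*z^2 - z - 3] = 6*z^2 - 12*z - 1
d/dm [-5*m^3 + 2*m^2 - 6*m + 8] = -15*m^2 + 4*m - 6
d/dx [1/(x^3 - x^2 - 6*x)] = (-3*x^2 + 2*x + 6)/(x^2*(-x^2 + x + 6)^2)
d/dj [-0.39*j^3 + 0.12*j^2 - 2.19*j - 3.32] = -1.17*j^2 + 0.24*j - 2.19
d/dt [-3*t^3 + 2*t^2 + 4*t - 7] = -9*t^2 + 4*t + 4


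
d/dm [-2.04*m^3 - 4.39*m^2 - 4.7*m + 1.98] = -6.12*m^2 - 8.78*m - 4.7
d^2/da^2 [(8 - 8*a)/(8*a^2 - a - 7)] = -1024/(512*a^3 + 1344*a^2 + 1176*a + 343)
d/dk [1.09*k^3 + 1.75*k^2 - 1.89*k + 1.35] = 3.27*k^2 + 3.5*k - 1.89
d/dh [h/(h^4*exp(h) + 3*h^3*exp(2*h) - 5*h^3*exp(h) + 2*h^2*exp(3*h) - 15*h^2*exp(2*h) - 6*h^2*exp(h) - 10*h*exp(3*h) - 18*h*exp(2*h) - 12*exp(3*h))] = (h^4 + 3*h^3*exp(h) - 5*h^3 + 2*h^2*exp(2*h) - 15*h^2*exp(h) - 6*h^2 + h*(-h^4 - 6*h^3*exp(h) + h^3 - 6*h^2*exp(2*h) + 21*h^2*exp(h) + 21*h^2 + 26*h*exp(2*h) + 66*h*exp(h) + 12*h + 46*exp(2*h) + 18*exp(h)) - 10*h*exp(2*h) - 18*h*exp(h) - 12*exp(2*h))*exp(-h)/(-h^4 - 3*h^3*exp(h) + 5*h^3 - 2*h^2*exp(2*h) + 15*h^2*exp(h) + 6*h^2 + 10*h*exp(2*h) + 18*h*exp(h) + 12*exp(2*h))^2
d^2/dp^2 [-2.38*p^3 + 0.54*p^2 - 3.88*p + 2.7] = 1.08 - 14.28*p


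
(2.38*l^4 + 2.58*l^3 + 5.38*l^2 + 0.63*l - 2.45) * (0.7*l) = 1.666*l^5 + 1.806*l^4 + 3.766*l^3 + 0.441*l^2 - 1.715*l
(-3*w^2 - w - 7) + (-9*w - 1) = -3*w^2 - 10*w - 8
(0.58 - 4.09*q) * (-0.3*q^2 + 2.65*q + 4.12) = 1.227*q^3 - 11.0125*q^2 - 15.3138*q + 2.3896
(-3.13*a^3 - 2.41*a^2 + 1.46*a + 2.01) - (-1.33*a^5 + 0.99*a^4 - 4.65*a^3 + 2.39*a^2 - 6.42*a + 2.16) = 1.33*a^5 - 0.99*a^4 + 1.52*a^3 - 4.8*a^2 + 7.88*a - 0.15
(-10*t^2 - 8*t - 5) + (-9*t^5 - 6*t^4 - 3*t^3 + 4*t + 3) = -9*t^5 - 6*t^4 - 3*t^3 - 10*t^2 - 4*t - 2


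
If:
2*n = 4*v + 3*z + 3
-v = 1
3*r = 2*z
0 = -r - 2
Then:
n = -5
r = -2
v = -1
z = -3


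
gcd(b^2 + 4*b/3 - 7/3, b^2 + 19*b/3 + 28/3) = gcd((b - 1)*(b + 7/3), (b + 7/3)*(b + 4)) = b + 7/3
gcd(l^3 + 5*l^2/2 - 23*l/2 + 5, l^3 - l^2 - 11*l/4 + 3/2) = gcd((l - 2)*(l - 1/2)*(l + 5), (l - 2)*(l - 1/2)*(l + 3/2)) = l^2 - 5*l/2 + 1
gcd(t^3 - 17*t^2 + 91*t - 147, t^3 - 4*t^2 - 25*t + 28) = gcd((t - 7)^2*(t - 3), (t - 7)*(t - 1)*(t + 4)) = t - 7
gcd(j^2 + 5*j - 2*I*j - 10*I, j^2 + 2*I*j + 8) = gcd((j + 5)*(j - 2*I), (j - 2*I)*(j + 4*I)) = j - 2*I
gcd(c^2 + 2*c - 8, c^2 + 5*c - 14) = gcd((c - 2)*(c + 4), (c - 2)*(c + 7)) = c - 2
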